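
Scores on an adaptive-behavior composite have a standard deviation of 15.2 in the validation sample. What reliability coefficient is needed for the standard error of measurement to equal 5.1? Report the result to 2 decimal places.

r = 1 − (SEM / SD)² = 1 − (5.1000 / 15.2)² ≈ 1 − 0.1126 ≈ 0.8874

0.89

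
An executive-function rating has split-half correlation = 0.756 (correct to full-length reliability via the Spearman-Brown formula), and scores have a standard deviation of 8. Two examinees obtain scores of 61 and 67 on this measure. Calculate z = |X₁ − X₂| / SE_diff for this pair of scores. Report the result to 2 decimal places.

Full-length reliability (Spearman-Brown) = 2(0.756)/(1+0.756) ≈ 0.8610
SEM = 8.0000 · √(1 − 0.8610) = 8.0000 · √0.1390 ≈ 8.0000 · 0.3728 ≈ 2.9821
SE_diff = √2 · SEM ≈ 4.2173
z = 6 / 4.2173 ≈ 1.4227

1.42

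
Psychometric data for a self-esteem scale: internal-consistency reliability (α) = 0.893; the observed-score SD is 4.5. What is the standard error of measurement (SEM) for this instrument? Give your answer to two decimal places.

1.47

SEM = 4.500 * √(1 − 0.893) = 4.500 * √0.107 ≈ 4.500 * 0.327 ≈ 1.472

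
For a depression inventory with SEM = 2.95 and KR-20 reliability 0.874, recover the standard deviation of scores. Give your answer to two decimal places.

8.31

SD = SEM / √(1 − r) = 2.95 / √0.126 ≈ 2.95 / 0.355 ≈ 8.311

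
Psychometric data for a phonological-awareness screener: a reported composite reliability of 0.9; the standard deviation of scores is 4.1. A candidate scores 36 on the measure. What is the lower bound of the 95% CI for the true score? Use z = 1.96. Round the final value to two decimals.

The standard error of measurement is 4.10000*√(1 − 0.90000) ≈ 4.10000*0.31623 ≈ 1.29653.
Half-width = 1.96*1.29653 ≈ 2.54121
Lower limit = 36 − 2.54121 ≈ 33.45879

33.46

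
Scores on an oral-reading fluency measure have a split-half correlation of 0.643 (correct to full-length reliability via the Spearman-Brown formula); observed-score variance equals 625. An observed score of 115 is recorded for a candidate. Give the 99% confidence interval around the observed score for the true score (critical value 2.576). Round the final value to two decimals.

σ = 625^(1/2) = 25.0000
Full-length reliability (Spearman-Brown) = 2(0.643)/(1+0.643) ≈ 0.7827
SEM = 25.0000*√(1 − 0.7827) ≈ 11.6535
Margin = 2.576 * 11.6535 ≈ 30.0193
99% CI: 115 ± 30.0193 = [84.9807, 145.0193]

[84.98, 145.02]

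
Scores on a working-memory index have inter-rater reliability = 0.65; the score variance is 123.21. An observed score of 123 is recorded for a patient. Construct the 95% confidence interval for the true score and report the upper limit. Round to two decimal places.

135.87

σ = 123.21^(1/2) = 11.100
SEM = 11.100×√(1 − 0.650) ≃ 6.567
Half-width = 1.96×6.567 ≃ 12.871
Upper limit = 123 + 12.871 ≃ 135.871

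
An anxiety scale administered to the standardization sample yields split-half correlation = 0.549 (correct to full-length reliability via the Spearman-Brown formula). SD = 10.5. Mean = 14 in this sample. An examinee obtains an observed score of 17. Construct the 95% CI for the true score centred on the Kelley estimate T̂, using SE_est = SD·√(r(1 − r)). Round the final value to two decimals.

[6.78, 25.48]

Full-length reliability (Spearman-Brown) = 2(0.549)/(1+0.549) ≈ 0.709
T̂ = r·X + (1 − r)·M = 0.709·17 + 0.291·14 ≈ 12.050 + 4.076 ≈ 16.127
SE_est = 10.500·√[r(1 − r)] ≈ 4.770
CI = 16.127 ± 1.96 · 4.770 → [6.777, 25.476]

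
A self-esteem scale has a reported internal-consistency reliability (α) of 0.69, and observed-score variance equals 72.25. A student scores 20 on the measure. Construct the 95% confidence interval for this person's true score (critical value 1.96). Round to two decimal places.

SD = √72.25 = 8.500
SEM = 8.500·√(1 − 0.690) ≈ 4.733
1.96 · SEM ≈ 9.276
Interval: (10.724, 29.276)

[10.72, 29.28]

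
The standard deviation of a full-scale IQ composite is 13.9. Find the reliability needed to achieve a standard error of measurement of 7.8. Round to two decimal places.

0.69

r = 1 − (7.80000/13.9)² ≃ 1 − 0.31489 ≃ 0.68511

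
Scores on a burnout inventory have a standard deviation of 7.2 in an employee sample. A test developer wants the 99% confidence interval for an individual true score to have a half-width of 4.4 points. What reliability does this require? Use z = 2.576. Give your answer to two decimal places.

0.94

SEM needed = half-width / z = 4.4/2.576 ≈ 1.7081
r = 1 − (1.7081/7.2)² ≈ 1 − 0.0563 ≈ 0.9437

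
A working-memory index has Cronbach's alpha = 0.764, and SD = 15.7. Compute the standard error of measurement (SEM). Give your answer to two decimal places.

SEM = 15.7000*√(1 − 0.7640) ≈ 7.6270

7.63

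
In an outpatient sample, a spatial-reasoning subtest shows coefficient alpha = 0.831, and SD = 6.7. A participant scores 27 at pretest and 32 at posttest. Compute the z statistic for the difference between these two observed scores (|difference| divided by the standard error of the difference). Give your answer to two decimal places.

1.28

The standard error of measurement is 6.7000*√(1 − 0.8310) ≈ 6.7000*0.4111 ≈ 2.7543.
Standard error of the difference = 2.7543·√2 ≈ 3.8952
z = |27 − 32| / 3.8952 = 5 / 3.8952 ≈ 1.2836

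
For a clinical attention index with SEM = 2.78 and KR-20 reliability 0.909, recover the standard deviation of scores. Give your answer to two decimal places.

σ = SEM·(1 − r)^(−1/2) ≃ 2.78*3.31497 ≃ 9.21561

9.22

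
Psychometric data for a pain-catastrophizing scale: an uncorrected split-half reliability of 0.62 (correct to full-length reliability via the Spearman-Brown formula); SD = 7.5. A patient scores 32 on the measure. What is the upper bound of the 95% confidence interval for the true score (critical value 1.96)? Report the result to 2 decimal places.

39.12

Spearman-Brown: r = 2(0.62) / (1 + 0.62) = 1.240 / 1.620 ≈ 0.765
SEM = 7.500 · √(1 − 0.765) = 7.500 · √0.235 ≈ 7.500 · 0.484 ≈ 3.632
Half-width = 1.96·3.632 ≈ 7.120
Upper bound: 32 + 7.120 = 39.120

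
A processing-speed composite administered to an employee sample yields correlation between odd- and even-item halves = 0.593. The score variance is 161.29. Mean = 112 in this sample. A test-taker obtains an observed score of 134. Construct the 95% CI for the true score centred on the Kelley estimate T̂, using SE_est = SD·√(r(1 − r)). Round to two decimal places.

SD = √161.29 = 12.7000
Full-length reliability (Spearman-Brown) = 2(0.593)/(1+0.593) ≈ 0.7445
T̂ = r·X + (1 − r)·M = 0.7445×134 + 0.2555×112 ≈ 99.7640 + 28.6152 ≈ 128.3792
SE_est = 12.7000·√[r(1 − r)] ≈ 5.5390
95% CI: 128.3792 ± 10.8563 ≈ (117.5228, 139.2355)

[117.52, 139.24]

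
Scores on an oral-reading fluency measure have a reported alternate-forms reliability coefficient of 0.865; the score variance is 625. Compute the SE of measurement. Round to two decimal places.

SD = √625 = 25.000
The standard error of measurement is 25.000·√(1 − 0.865) ≃ 25.000·0.367 ≃ 9.186.

9.19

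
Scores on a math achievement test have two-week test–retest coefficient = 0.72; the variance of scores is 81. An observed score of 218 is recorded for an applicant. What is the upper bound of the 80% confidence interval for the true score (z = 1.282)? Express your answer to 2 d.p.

224.11

SD = √81 ≈ 9.0000
SEM = 9.0000 · √(1 − 0.7200) = 9.0000 · √0.2800 ≈ 9.0000 · 0.5292 ≈ 4.7624
Half-width = 1.282·4.7624 ≈ 6.1053
Upper limit = 218 + 6.1053 ≈ 224.1053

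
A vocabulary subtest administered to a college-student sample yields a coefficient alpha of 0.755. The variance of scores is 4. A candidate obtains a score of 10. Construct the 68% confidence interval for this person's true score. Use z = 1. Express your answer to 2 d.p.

[9.01, 10.99]

SD = √4 ≈ 2.0000
SEM = 2.0000*√(1 − 0.7550) ≈ 0.9899
Margin = 1 * 0.9899 ≈ 0.9899
68% CI: 10 ± 0.9899 = [9.0101, 10.9899]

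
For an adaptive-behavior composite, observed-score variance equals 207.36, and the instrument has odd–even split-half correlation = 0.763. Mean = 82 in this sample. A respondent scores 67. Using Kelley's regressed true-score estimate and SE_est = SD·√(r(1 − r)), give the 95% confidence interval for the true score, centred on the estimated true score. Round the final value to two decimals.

[59.39, 78.64]

SD = √207.36 ≈ 14.400
Spearman-Brown: r = 2(0.763) / (1 + 0.763) = 1.526 / 1.763 ≈ 0.866
T̂ = r·X + (1 − r)·M = 0.866·67 + 0.134·82 ≈ 57.993 + 11.023 ≈ 69.016
SE_est = 14.400·√(0.866·0.134) ≈ 4.912
CI = 69.016 ± 1.96 · 4.912 → [59.389, 78.644]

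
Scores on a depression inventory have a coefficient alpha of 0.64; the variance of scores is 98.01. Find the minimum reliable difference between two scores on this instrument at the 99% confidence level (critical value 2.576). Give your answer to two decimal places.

21.64

SD = √98.01 ≈ 9.90000
The standard error of measurement is 9.90000×√(1 − 0.64000) ≈ 9.90000×0.60000 ≈ 5.94000.
SE_diff = √2 × SEM ≈ 8.40043
Smallest detectable difference = 2.576×8.40043 ≈ 21.63950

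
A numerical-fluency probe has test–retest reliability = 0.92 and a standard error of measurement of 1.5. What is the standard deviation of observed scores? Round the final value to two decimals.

SD = 1.5 / √(1 − 0.92) ≈ 5.3033

5.30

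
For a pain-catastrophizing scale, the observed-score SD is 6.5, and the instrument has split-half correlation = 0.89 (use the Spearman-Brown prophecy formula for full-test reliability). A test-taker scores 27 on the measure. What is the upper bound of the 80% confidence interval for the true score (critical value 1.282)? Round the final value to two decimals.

Full-length reliability (Spearman-Brown) = 2(0.89)/(1+0.89) ≈ 0.942
The standard error of measurement is 6.500·√(1 − 0.942) ≈ 6.500·0.241 ≈ 1.568.
1.282 · SEM ≈ 2.010
Upper limit = 27 + 2.010 ≈ 29.010

29.01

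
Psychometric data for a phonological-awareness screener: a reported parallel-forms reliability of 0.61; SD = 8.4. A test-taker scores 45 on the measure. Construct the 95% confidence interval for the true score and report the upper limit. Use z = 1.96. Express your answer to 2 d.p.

SEM = 8.40000 * √(1 − 0.61000) = 8.40000 * √0.39000 ≈ 8.40000 * 0.62450 ≈ 5.24580
Margin = 1.96 * 5.24580 ≈ 10.28176
Upper limit = 45 + 10.28176 ≈ 55.28176

55.28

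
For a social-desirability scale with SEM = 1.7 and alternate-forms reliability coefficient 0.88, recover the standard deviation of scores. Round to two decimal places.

SD = 1.7 / √(1 − 0.88) ≈ 4.90748

4.91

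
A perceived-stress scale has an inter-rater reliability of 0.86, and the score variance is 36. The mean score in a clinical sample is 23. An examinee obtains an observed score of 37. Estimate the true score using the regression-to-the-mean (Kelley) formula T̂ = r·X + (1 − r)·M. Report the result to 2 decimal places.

T̂ = 0.860(37) + 0.140(23) ≃ 35.040

35.04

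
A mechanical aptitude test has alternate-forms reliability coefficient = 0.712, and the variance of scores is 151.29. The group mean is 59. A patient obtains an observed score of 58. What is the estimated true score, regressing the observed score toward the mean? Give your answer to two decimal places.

T̂ = 0.712(58) + 0.288(59) ≈ 58.288

58.29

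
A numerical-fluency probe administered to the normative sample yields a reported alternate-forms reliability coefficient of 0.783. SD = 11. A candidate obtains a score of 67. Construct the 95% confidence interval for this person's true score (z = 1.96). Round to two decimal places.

SEM = 11.000*√(1 − 0.783) ≈ 5.124
Half-width = 1.96*5.124 ≈ 10.043
CI = 67 ± 10.043 → [56.957, 77.043]

[56.96, 77.04]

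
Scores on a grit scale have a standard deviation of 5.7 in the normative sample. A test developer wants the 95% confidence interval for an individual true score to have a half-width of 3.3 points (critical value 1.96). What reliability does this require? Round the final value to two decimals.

0.91

Required SEM = 3.3 / 1.96 ≈ 1.68367
Required reliability = 1 − (SEM/SD)² = 1 − 0.08725 ≈ 0.91275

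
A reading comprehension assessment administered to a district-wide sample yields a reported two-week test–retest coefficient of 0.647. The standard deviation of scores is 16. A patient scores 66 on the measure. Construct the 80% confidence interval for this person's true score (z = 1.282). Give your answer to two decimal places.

[53.81, 78.19]

The standard error of measurement is 16.0000×√(1 − 0.6470) ≈ 16.0000×0.5941 ≈ 9.5062.
Half-width = 1.282×9.5062 ≈ 12.1870
CI = 66 ± 12.1870 → [53.8130, 78.1870]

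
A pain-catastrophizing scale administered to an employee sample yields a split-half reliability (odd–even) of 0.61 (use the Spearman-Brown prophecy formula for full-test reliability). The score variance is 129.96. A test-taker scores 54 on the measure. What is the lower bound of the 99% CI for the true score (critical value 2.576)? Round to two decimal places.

SD = √129.96 ≈ 11.400
Spearman-Brown: r = 2(0.61) / (1 + 0.61) = 1.220 / 1.610 ≈ 0.758
SEM = 11.400 × √(1 − 0.758) = 11.400 × √0.242 ≈ 11.400 × 0.492 ≈ 5.611
Half-width = 2.576×5.611 ≈ 14.453
Lower limit = 54 − 14.453 ≈ 39.547

39.55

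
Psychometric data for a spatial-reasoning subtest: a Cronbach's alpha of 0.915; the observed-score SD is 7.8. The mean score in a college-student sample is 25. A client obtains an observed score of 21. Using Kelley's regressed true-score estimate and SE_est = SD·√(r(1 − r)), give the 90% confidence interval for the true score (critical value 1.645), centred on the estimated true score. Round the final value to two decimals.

T̂ = 0.915(21) + 0.085(25) ≃ 21.340
SE_est = SD * √(r(1 − r)) = 7.800 * √0.078 ≃ 7.800 * 0.279 ≃ 2.175
90% CI: 21.340 ± 3.578 ≃ (17.762, 24.918)

[17.76, 24.92]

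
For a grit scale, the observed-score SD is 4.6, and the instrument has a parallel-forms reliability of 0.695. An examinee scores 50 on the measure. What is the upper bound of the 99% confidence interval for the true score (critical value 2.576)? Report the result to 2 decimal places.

56.54

The standard error of measurement is 4.60000×√(1 − 0.69500) ≈ 4.60000×0.55227 ≈ 2.54043.
2.576 × SEM ≈ 6.54416
Upper limit = 50 + 6.54416 ≈ 56.54416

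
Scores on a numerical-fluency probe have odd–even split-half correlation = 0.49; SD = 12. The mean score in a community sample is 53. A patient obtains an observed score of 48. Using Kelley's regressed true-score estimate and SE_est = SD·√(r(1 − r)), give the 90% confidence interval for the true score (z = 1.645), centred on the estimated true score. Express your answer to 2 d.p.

Full-length reliability (Spearman-Brown) = 2(0.49)/(1+0.49) ≈ 0.65772
Estimated true score = 0.65772·48 + (1 − 0.65772)·53 ≈ 49.71141
SE_est = SD · √(r(1 − r)) = 12.00000 · √0.22512 ≈ 12.00000 · 0.47447 ≈ 5.69368
CI = 49.71141 ± 1.645 · 5.69368 → [40.34530, 59.07751]

[40.35, 59.08]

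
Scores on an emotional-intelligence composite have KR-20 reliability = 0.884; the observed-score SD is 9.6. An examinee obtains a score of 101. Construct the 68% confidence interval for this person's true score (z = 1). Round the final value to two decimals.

The standard error of measurement is 9.6000×√(1 − 0.8840) ≈ 9.6000×0.3406 ≈ 3.2696.
Half-width = 1×3.2696 ≈ 3.2696
68% CI: 101 ± 3.2696 = [97.7304, 104.2696]

[97.73, 104.27]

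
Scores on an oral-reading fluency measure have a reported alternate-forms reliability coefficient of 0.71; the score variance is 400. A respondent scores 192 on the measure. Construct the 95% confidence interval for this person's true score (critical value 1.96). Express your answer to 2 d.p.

[170.89, 213.11]

SD = √400 = 20.00000
SEM = 20.00000 * √(1 − 0.71000) = 20.00000 * √0.29000 ≈ 20.00000 * 0.53852 ≈ 10.77033
1.96 * SEM ≈ 21.10985
CI = 192 ± 21.10985 → [170.89015, 213.10985]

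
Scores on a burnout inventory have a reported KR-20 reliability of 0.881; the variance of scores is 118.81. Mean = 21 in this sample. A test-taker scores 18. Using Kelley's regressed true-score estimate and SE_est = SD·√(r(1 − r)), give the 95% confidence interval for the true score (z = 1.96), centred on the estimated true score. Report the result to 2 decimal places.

SD = √118.81 = 10.900
Estimated true score = 0.881*18 + (1 − 0.881)*21 ≈ 18.357
SE_est = SD * √(r(1 − r)) = 10.900 * √0.105 ≈ 10.900 * 0.324 ≈ 3.529
CI = 18.357 ± 1.96 * 3.529 → [11.440, 25.274]

[11.44, 25.27]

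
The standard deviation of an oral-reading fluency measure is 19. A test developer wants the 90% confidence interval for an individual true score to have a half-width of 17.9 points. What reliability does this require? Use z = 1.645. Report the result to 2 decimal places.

0.67

SEM needed = half-width / z = 17.9/1.645 ≈ 10.8815
r = 1 − (SEM / SD)² = 1 − (10.8815 / 19)² ≈ 1 − 0.3280 ≈ 0.6720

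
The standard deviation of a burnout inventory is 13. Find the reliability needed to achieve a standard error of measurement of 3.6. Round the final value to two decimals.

r = 1 − (SEM / SD)² = 1 − (3.6000 / 13)² ≈ 1 − 0.0767 ≈ 0.9233

0.92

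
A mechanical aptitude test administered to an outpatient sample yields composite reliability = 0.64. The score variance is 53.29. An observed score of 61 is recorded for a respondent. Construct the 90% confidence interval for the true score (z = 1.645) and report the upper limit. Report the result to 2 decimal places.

SD = √53.29 = 7.30000
SEM = 7.30000×√(1 − 0.64000) ≃ 4.38000
Half-width = 1.645×4.38000 ≃ 7.20510
Upper bound: 61 + 7.20510 = 68.20510

68.21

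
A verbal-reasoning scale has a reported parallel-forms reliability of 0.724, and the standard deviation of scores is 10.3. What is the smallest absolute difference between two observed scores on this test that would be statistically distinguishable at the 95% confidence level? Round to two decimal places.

SEM = 10.30000 · √(1 − 0.72400) = 10.30000 · √0.27600 ≈ 10.30000 · 0.52536 ≈ 5.41118
SE_diff = SEM · √2 ≈ 5.41118 · 1.41421 ≈ 7.65256
Minimum reliable difference = 1.96 · SE_diff ≈ 1.96 · 7.65256 ≈ 14.99902

15.00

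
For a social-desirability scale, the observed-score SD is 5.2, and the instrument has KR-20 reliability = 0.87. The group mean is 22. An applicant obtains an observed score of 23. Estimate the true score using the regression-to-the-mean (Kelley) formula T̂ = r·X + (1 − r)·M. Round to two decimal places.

22.87

T̂ = r·X + (1 − r)·M = 0.870×23 + 0.130×22 = 20.010 + 2.860 ≈ 22.870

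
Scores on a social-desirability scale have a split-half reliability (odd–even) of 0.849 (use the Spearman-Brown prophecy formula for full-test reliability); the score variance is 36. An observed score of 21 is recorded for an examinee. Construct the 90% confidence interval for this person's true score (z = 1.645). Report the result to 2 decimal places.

[18.18, 23.82]

SD = √36 ≃ 6.00000
r_full = 2·0.849 / (1 + 0.849) ≃ 0.91833
SEM = 6.00000 * √(1 − 0.91833) = 6.00000 * √0.08167 ≃ 6.00000 * 0.28577 ≃ 1.71463
Margin = 1.645 * 1.71463 ≃ 2.82057
CI = 21 ± 2.82057 → [18.17943, 23.82057]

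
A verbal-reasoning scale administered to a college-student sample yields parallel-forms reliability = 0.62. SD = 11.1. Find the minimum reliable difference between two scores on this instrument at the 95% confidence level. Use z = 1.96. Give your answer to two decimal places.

SEM = 11.100 × √(1 − 0.620) = 11.100 × √0.380 ≃ 11.100 × 0.616 ≃ 6.842
SE_diff = SEM × √2 ≃ 6.842 × 1.414 ≃ 9.677
Minimum reliable difference = 1.96 × SE_diff ≃ 1.96 × 9.677 ≃ 18.966

18.97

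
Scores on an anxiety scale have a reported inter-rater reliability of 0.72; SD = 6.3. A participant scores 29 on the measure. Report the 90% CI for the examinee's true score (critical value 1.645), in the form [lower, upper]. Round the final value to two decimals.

[23.52, 34.48]

SEM = 6.3000 × √(1 − 0.7200) = 6.3000 × √0.2800 ≈ 6.3000 × 0.5292 ≈ 3.3336
Half-width = 1.645×3.3336 ≈ 5.4838
Interval: (23.5162, 34.4838)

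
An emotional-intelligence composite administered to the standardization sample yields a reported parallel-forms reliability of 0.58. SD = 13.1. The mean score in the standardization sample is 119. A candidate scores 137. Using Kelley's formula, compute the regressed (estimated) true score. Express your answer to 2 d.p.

Estimated true score = 0.58000·137 + (1 − 0.58000)·119 ≈ 129.44000

129.44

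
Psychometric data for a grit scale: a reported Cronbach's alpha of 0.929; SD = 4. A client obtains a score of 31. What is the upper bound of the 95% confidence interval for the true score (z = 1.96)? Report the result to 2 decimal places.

The standard error of measurement is 4.0000*√(1 − 0.9290) ≃ 4.0000*0.2665 ≃ 1.0658.
Margin = 1.96 * 1.0658 ≃ 2.0890
Upper limit = 31 + 2.0890 ≃ 33.0890

33.09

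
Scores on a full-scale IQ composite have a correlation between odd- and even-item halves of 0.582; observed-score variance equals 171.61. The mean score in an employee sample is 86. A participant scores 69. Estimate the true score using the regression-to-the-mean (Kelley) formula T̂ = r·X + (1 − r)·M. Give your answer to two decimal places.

73.49

Spearman-Brown: r = 2(0.582) / (1 + 0.582) = 1.16400 / 1.58200 ≈ 0.73578
Estimated true score = 0.73578×69 + (1 − 0.73578)×86 ≈ 73.49178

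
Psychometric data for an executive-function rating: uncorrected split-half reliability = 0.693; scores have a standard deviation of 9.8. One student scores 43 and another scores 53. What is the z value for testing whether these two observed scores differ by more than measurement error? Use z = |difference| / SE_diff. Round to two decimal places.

1.69

r_full = 2·0.693 / (1 + 0.693) ≈ 0.81867
SEM = 9.80000 · √(1 − 0.81867) = 9.80000 · √0.18133 ≈ 9.80000 · 0.42583 ≈ 4.17318
Standard error of the difference = 4.17318·√2 ≈ 5.90176
z = 10 / 5.90176 ≈ 1.69441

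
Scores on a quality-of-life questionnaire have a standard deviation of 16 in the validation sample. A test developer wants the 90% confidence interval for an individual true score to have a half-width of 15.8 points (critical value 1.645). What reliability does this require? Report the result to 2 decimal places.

SEM needed = half-width / z = 15.8/1.645 ≈ 9.6049
r = 1 − (SEM / SD)² = 1 − (9.6049 / 16)² ≈ 1 − 0.3604 ≈ 0.6396

0.64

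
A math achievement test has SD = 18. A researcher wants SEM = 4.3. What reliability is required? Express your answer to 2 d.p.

Required reliability = 1 − (SEM/SD)² = 1 − 0.05707 ≈ 0.94293

0.94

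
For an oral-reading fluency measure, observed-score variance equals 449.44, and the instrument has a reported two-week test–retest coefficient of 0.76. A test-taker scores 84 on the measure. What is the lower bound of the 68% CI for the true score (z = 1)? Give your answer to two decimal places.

σ = 449.44^(1/2) = 21.200
The standard error of measurement is 21.200·√(1 − 0.760) ≈ 21.200·0.490 ≈ 10.386.
Half-width = 1·10.386 ≈ 10.386
Lower bound: 84 − 10.386 = 73.614

73.61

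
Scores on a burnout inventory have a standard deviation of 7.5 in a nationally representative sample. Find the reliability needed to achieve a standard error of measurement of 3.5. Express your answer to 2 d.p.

r = 1 − (3.5000/7.5)² ≈ 1 − 0.2178 ≈ 0.7822

0.78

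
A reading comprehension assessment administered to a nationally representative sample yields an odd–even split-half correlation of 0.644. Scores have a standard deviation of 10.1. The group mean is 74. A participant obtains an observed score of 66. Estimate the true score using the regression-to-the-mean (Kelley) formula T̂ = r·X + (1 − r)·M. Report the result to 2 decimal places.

67.73

Spearman-Brown: r = 2(0.644) / (1 + 0.644) = 1.2880 / 1.6440 ≈ 0.7835
T̂ = r·X + (1 − r)·M = 0.7835*66 + 0.2165*74 ≈ 51.7080 + 16.0243 ≈ 67.7324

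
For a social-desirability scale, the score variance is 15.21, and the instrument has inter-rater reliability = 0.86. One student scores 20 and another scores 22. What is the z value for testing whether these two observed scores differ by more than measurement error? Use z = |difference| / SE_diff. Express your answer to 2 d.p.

0.97

SD = √15.21 = 3.90000
SEM = 3.90000 * √(1 − 0.86000) = 3.90000 * √0.14000 ≃ 3.90000 * 0.37417 ≃ 1.45925
SE_diff = √2 * SEM ≃ 2.06369
z = |20 − 22| / 2.06369 = 2 / 2.06369 ≃ 0.96914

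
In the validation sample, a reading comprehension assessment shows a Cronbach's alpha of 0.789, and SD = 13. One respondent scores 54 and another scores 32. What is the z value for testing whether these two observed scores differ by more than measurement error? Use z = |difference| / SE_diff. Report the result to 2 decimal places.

The standard error of measurement is 13.0000·√(1 − 0.7890) ≈ 13.0000·0.4593 ≈ 5.9715.
Standard error of the difference = 5.9715·√2 ≈ 8.4450
z = 22 / 8.4450 ≈ 2.6051

2.61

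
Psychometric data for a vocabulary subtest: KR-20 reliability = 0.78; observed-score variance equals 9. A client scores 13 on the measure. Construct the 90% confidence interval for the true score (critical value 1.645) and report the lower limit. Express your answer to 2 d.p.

σ = 9^(1/2) = 3.0000
SEM = 3.0000 * √(1 − 0.7800) = 3.0000 * √0.2200 ≈ 3.0000 * 0.4690 ≈ 1.4071
Half-width = 1.645*1.4071 ≈ 2.3147
Lower limit = 13 − 2.3147 ≈ 10.6853

10.69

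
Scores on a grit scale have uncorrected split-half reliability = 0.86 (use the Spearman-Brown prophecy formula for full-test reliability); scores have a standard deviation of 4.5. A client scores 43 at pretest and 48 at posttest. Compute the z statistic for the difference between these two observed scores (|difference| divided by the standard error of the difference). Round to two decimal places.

r_full = 2·0.86 / (1 + 0.86) ≈ 0.92473
The standard error of measurement is 4.50000×√(1 − 0.92473) ≈ 4.50000×0.27435 ≈ 1.23458.
SE_diff = SEM × √2 ≈ 1.23458 × 1.41421 ≈ 1.74596
z = |43 − 48| / 1.74596 = 5 / 1.74596 ≈ 2.86375

2.86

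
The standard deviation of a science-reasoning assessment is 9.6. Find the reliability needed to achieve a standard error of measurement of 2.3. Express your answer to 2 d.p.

Required reliability = 1 − (SEM/SD)² = 1 − 0.057 ≃ 0.943

0.94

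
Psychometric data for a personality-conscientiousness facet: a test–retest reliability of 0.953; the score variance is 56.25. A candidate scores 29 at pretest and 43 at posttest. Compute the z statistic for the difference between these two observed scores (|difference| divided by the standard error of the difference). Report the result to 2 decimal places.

6.09

SD = √56.25 ≃ 7.500
SEM = 7.500·√(1 − 0.953) ≃ 1.626
SE_diff = SEM · √2 ≃ 1.626 · 1.414 ≃ 2.299
z = 14 / 2.299 ≃ 6.088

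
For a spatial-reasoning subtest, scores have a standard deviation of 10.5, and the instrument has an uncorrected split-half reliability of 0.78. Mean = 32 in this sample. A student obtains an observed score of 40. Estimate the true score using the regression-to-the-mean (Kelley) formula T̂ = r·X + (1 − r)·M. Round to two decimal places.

Spearman-Brown: r = 2(0.78) / (1 + 0.78) = 1.5600 / 1.7800 ≃ 0.8764
Estimated true score = 0.8764*40 + (1 − 0.8764)*32 ≃ 39.0112

39.01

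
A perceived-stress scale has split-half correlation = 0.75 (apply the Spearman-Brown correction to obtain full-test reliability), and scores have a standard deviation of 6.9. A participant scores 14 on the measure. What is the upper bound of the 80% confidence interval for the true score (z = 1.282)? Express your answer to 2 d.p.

r_full = 2·0.75 / (1 + 0.75) ≈ 0.8571
The standard error of measurement is 6.9000*√(1 − 0.8571) ≈ 6.9000*0.3780 ≈ 2.6080.
Half-width = 1.282*2.6080 ≈ 3.3434
Upper bound: 14 + 3.3434 = 17.3434

17.34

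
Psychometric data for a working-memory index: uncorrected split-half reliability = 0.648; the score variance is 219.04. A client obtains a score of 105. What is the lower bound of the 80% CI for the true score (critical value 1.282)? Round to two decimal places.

96.23

σ = 219.04^(1/2) = 14.800
Full-length reliability (Spearman-Brown) = 2(0.648)/(1+0.648) ≈ 0.786
SEM = 14.800*√(1 − 0.786) ≈ 6.840
1.282 * SEM ≈ 8.769
Lower bound: 105 − 8.769 = 96.231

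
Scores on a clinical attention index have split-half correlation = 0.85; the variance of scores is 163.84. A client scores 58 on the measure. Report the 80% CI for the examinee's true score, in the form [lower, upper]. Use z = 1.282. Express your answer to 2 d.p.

[53.33, 62.67]

SD = √163.84 = 12.8000
r_full = 2·0.85 / (1 + 0.85) ≈ 0.9189
SEM = 12.8000 × √(1 − 0.9189) = 12.8000 × √0.0811 ≈ 12.8000 × 0.2847 ≈ 3.6448
1.282 × SEM ≈ 4.6726
CI = 58 ± 4.6726 → [53.3274, 62.6726]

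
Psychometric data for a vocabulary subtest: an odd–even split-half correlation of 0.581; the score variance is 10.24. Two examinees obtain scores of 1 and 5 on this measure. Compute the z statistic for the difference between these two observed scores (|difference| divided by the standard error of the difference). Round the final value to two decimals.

1.72

SD = √10.24 = 3.200
r_full = 2·0.581 / (1 + 0.581) ≃ 0.735
SEM = 3.200 * √(1 − 0.735) = 3.200 * √0.265 ≃ 3.200 * 0.515 ≃ 1.647
SE_diff = √2 * SEM ≃ 2.330
z = |1 − 5| / 2.330 = 4 / 2.330 ≃ 1.717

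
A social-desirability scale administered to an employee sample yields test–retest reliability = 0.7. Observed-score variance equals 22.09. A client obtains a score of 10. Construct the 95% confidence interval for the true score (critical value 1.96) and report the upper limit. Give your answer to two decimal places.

SD = √22.09 = 4.700
SEM = 4.700 * √(1 − 0.700) = 4.700 * √0.300 ≈ 4.700 * 0.548 ≈ 2.574
1.96 * SEM ≈ 5.046
Upper limit = 10 + 5.046 ≈ 15.046

15.05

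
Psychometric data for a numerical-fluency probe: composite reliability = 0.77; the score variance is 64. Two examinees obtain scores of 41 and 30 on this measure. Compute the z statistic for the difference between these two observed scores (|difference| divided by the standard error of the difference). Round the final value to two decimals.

SD = √64 ≈ 8.0000
SEM = 8.0000 · √(1 − 0.7700) = 8.0000 · √0.2300 ≈ 8.0000 · 0.4796 ≈ 3.8367
Standard error of the difference = 3.8367·√2 ≈ 5.4259
z = |41 − 30| / 5.4259 = 11 / 5.4259 ≈ 2.0273

2.03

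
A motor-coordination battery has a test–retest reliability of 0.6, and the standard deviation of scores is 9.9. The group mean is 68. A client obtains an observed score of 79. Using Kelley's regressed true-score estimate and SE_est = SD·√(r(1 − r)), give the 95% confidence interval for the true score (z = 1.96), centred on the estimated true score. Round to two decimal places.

T̂ = r·X + (1 − r)·M = 0.600*79 + 0.400*68 = 47.400 + 27.200 ≈ 74.600
SE_est = 9.900*√(0.600*0.400) ≈ 4.850
95% CI: 74.600 ± 9.506 ≈ (65.094, 84.106)

[65.09, 84.11]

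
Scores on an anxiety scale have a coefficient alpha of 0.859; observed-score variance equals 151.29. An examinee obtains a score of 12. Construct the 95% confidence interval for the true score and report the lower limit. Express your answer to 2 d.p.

SD = √151.29 ≈ 12.300
SEM = 12.300 * √(1 − 0.859) = 12.300 * √0.141 ≈ 12.300 * 0.375 ≈ 4.619
1.96 * SEM ≈ 9.053
Lower limit = 12 − 9.053 ≈ 2.947

2.95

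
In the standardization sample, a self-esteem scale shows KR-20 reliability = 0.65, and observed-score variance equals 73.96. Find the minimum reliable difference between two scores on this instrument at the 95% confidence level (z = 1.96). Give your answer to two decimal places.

SD = √73.96 = 8.6000
SEM = 8.6000·√(1 − 0.6500) ≈ 5.0878
SE_diff = √2 · SEM ≈ 7.1953
Minimum reliable difference = 1.96 · SE_diff ≈ 1.96 · 7.1953 ≈ 14.1027

14.10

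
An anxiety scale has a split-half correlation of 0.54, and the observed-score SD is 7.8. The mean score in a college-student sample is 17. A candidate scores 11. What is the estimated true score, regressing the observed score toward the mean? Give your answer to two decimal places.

Full-length reliability (Spearman-Brown) = 2(0.54)/(1+0.54) ≃ 0.7013
Estimated true score = 0.7013×11 + (1 − 0.7013)×17 ≃ 12.7922

12.79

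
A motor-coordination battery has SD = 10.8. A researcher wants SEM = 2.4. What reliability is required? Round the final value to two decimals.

r = 1 − (SEM / SD)² = 1 − (2.40000 / 10.8)² ≃ 1 − 0.04938 ≃ 0.95062

0.95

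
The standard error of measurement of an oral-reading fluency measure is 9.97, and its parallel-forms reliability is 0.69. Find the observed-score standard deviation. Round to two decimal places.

17.91

SD = SEM / √(1 − r) = 9.97 / √0.3100 ≃ 9.97 / 0.5568 ≃ 17.9066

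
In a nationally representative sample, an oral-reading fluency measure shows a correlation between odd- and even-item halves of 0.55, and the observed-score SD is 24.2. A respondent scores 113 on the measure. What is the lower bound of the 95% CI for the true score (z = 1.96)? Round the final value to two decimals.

87.44

Full-length reliability (Spearman-Brown) = 2(0.55)/(1+0.55) ≈ 0.710
The standard error of measurement is 24.200×√(1 − 0.710) ≈ 24.200×0.539 ≈ 13.039.
Half-width = 1.96×13.039 ≈ 25.557
Lower limit = 113 − 25.557 ≈ 87.443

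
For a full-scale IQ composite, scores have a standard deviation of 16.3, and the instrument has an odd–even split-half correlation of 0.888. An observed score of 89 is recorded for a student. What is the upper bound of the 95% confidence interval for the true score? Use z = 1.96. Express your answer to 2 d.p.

Full-length reliability (Spearman-Brown) = 2(0.888)/(1+0.888) ≈ 0.941
SEM = 16.300×√(1 − 0.941) ≈ 3.970
1.96 × SEM ≈ 7.781
Upper limit = 89 + 7.781 ≈ 96.781

96.78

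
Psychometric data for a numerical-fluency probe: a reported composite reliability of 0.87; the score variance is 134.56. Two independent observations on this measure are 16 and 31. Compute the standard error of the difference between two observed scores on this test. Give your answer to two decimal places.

5.91

SD = √134.56 ≃ 11.6000
SEM = 11.6000·√(1 − 0.8700) ≃ 4.1824
SE_diff = √2 · SEM ≃ 5.9149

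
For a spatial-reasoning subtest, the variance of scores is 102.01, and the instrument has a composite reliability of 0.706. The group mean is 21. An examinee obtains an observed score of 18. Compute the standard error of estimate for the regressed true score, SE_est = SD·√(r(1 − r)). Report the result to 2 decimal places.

SD = √102.01 ≈ 10.100
SE_est = SD × √(r(1 − r)) = 10.100 × √0.208 ≈ 10.100 × 0.456 ≈ 4.601

4.60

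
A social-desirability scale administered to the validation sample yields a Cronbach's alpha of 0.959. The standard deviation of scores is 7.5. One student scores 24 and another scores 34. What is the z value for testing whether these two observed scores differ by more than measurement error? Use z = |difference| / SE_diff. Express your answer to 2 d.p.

4.66

The standard error of measurement is 7.5000·√(1 − 0.9590) ≈ 7.5000·0.2025 ≈ 1.5186.
Standard error of the difference = 1.5186·√2 ≈ 2.1477
z = |24 − 34| / 2.1477 = 10 / 2.1477 ≈ 4.6562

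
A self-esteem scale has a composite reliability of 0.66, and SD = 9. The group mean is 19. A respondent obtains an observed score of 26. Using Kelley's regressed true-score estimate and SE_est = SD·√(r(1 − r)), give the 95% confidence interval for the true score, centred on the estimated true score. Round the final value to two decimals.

Estimated true score = 0.660×26 + (1 − 0.660)×19 ≃ 23.620
SE_est = SD × √(r(1 − r)) = 9.000 × √0.224 ≃ 9.000 × 0.474 ≃ 4.263
95% CI: 23.620 ± 8.356 ≃ (15.264, 31.976)

[15.26, 31.98]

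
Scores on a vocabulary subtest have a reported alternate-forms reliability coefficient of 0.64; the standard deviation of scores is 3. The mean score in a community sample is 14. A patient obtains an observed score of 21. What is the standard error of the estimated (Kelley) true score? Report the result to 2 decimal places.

1.44

SE_est = 3.0000·√(0.6400·0.3600) ≈ 1.4400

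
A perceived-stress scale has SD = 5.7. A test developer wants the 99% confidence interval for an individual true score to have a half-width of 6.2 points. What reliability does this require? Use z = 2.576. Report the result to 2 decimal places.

Required SEM = 6.2 / 2.576 ≃ 2.407
r = 1 − (2.407/5.7)² ≃ 1 − 0.178 ≃ 0.822

0.82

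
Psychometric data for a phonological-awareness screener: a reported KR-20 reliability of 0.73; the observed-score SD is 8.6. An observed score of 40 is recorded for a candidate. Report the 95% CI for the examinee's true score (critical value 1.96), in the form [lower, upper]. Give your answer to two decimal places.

SEM = 8.600 · √(1 − 0.730) = 8.600 · √0.270 ≈ 8.600 · 0.520 ≈ 4.469
Half-width = 1.96·4.469 ≈ 8.759
95% CI: 40 ± 8.759 = [31.241, 48.759]

[31.24, 48.76]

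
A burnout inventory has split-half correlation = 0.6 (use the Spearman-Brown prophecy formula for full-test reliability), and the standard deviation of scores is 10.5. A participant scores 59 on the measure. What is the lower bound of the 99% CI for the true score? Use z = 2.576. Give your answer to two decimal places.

r_full = 2·0.6 / (1 + 0.6) ≃ 0.7500
The standard error of measurement is 10.5000*√(1 − 0.7500) ≃ 10.5000*0.5000 ≃ 5.2500.
Margin = 2.576 * 5.2500 ≃ 13.5240
Lower bound: 59 − 13.5240 = 45.4760

45.48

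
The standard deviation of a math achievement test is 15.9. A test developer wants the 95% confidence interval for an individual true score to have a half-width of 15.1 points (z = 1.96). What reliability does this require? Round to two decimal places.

SEM needed = half-width / z = 15.1/1.96 ≈ 7.7041
r = 1 − (SEM / SD)² = 1 − (7.7041 / 15.9)² ≈ 1 − 0.2348 ≈ 0.7652

0.77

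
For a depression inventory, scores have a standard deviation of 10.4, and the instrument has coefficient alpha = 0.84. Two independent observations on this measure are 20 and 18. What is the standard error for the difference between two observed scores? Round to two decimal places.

The standard error of measurement is 10.400×√(1 − 0.840) ≈ 10.400×0.400 ≈ 4.160.
SE_diff = √2 × SEM ≈ 5.883

5.88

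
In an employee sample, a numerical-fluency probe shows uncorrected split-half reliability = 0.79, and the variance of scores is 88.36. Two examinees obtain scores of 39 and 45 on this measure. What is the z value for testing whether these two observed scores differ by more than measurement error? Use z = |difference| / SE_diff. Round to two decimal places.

1.32

SD = √88.36 = 9.400
Full-length reliability (Spearman-Brown) = 2(0.79)/(1+0.79) ≈ 0.883
SEM = 9.400*√(1 − 0.883) ≈ 3.220
SE_diff = √2 * SEM ≈ 4.553
z = |39 − 45| / 4.553 = 6 / 4.553 ≈ 1.318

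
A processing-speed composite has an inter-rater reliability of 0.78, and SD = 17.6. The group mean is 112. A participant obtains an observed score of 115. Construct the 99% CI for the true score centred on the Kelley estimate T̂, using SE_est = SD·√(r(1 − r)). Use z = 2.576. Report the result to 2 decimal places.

T̂ = r·X + (1 − r)·M = 0.780*115 + 0.220*112 = 89.700 + 24.640 ≈ 114.340
SE_est = SD * √(r(1 − r)) = 17.600 * √0.172 ≈ 17.600 * 0.414 ≈ 7.291
99% CI: 114.340 ± 18.781 ≈ (95.559, 133.121)

[95.56, 133.12]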